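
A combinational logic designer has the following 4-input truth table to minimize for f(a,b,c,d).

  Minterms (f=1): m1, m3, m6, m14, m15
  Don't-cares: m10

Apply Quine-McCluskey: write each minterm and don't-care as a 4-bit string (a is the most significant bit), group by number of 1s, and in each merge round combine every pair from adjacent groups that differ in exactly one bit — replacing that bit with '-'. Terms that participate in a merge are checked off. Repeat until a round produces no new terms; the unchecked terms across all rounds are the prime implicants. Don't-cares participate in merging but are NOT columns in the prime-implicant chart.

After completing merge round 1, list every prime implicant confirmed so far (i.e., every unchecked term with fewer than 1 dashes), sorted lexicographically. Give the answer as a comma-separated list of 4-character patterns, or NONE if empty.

NONE

[col 0] 0001*, 0011*, 0110*, 1010*, 1110*, 1111*
[col 1] -110, 00-1, 1-10, 111-
Prime implicants: -110, 00-1, 1-10, 111-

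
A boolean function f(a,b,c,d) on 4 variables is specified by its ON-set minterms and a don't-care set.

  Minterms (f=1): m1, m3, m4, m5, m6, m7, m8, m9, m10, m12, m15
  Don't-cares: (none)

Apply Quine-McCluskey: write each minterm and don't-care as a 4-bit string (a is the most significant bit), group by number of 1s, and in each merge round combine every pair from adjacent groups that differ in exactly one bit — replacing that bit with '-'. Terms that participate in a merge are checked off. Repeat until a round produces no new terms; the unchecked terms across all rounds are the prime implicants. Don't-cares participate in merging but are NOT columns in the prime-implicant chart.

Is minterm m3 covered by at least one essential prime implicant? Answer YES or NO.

Round 0: 0001✓ 0011✓ 0100✓ 0101✓ 0110✓ 0111✓ 1000✓ 1001✓ 1010✓ 1100✓ 1111✓
Round 1: -001 -100 -111 0-01✓ 0-11✓ 00-1✓ 01-0✓ 01-1✓ 010-✓ 011-✓ 1-00 10-0 100-
Round 2: 0--1 01--
PIs = {-001, -100, -111, 0--1, 01--, 1-00, 10-0, 100-}
Coverage chart:
  m1: -001,0--1
  m3: 0--1 ←essential
  m4: -100,01--
  m5: 0--1,01--
  m6: 01-- ←essential
  m7: -111,0--1,01--
  m8: 1-00,10-0,100-
  m9: -001,100-
  m10: 10-0 ←essential
  m12: -100,1-00
  m15: -111 ←essential
Essential: -111, 0--1, 01--, 10-0

YES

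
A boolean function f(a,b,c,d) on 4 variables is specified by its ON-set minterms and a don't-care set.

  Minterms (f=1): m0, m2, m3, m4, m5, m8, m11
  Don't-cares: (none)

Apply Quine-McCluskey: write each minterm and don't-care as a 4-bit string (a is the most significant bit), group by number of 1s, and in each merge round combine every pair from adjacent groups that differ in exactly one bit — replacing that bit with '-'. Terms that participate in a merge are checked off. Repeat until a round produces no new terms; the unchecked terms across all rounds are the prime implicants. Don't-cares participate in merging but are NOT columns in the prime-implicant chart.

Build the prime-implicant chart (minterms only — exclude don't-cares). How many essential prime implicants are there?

3

size-2^0 implicants → 0000(✓)  0010(✓)  0011(✓)  0100(✓)  0101(✓)  1000(✓)  1011(✓)
size-2^1 implicants → -000  -011  0-00  00-0  001-  010-
Unchecked terms (primes): -000, -011, 0-00, 00-0, 001-, 010-
Minterm coverage:
  m0 ⊆ -000,0-00,00-0
  m2 ⊆ 00-0,001-
  m3 ⊆ -011,001-
  m4 ⊆ 0-00,010-
  m5 ⊆ 010- [E]
  m8 ⊆ -000 [E]
  m11 ⊆ -011 [E]
E = {-000, -011, 010-}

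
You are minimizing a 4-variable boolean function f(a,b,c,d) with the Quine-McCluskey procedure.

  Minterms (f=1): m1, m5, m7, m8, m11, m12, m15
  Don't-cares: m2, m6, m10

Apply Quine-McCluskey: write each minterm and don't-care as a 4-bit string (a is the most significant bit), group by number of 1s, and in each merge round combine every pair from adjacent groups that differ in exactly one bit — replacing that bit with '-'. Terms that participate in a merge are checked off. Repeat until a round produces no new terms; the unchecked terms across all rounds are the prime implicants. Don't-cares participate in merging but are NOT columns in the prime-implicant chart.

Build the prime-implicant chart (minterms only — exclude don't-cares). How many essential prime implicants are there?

2

Round 0: 0001✓ 0010✓ 0101✓ 0110✓ 0111✓ 1000✓ 1010✓ 1011✓ 1100✓ 1111✓
Round 1: -010 -111 0-01 0-10 01-1 011- 1-00 1-11 10-0 101-
PIs = {-010, -111, 0-01, 0-10, 01-1, 011-, 1-00, 1-11, 10-0, 101-}
Coverage chart:
  m1: 0-01 ←essential
  m5: 0-01,01-1
  m7: -111,01-1,011-
  m8: 1-00,10-0
  m11: 1-11,101-
  m12: 1-00 ←essential
  m15: -111,1-11
Essential: 0-01, 1-00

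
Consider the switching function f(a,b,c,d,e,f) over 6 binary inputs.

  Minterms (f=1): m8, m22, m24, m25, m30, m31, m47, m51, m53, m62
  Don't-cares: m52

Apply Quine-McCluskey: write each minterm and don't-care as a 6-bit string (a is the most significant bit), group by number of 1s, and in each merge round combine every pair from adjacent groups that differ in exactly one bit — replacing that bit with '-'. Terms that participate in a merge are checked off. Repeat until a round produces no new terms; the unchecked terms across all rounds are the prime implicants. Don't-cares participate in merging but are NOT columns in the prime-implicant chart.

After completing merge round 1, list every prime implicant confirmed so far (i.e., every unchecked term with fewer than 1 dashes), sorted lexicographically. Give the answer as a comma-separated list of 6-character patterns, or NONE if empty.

101111, 110011

size-2^0 implicants → 001000(✓)  010110(✓)  011000(✓)  011001(✓)  011110(✓)  011111(✓)  101111  110011  110100(✓)  110101(✓)  111110(✓)
size-2^1 implicants → -11110  0-1000  01-110  01100-  01111-  11010-
Unchecked terms (primes): -11110, 0-1000, 01-110, 01100-, 01111-, 101111, 110011, 11010-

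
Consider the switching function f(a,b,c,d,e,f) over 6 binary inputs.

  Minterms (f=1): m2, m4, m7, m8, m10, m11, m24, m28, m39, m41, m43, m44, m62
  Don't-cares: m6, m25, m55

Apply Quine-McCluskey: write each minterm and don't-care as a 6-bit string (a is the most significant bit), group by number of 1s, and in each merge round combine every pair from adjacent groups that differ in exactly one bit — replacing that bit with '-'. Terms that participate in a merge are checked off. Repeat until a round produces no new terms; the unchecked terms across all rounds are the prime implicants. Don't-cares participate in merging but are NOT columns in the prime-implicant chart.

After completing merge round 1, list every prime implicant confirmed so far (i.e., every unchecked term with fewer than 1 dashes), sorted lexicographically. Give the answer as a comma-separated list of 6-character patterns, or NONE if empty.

[col 0] 000010*, 000100*, 000110*, 000111*, 001000*, 001010*, 001011*, 011000*, 011001*, 011100*, 100111*, 101001*, 101011*, 101100, 110111*, 111110
[col 1] -00111, -01011, 0-1000, 00-010, 000-10, 0001-0, 00011-, 0010-0, 00101-, 011-00, 01100-, 1-0111, 1010-1
Prime implicants: -00111, -01011, 0-1000, 00-010, 000-10, 0001-0, 00011-, 0010-0, 00101-, 011-00, 01100-, 1-0111, 1010-1, 101100, 111110

101100, 111110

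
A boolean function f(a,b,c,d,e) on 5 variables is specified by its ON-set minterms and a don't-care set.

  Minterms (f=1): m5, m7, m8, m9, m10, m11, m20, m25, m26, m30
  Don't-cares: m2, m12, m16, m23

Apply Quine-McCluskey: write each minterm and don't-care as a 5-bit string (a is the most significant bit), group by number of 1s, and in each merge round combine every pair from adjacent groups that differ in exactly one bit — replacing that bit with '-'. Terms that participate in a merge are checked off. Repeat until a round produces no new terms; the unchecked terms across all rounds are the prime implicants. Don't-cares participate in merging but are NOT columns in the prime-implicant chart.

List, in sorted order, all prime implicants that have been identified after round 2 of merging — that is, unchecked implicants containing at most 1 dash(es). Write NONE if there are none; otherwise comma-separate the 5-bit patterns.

-0111, -1001, -1010, 0-010, 001-1, 01-00, 10-00, 11-10

[col 0] 00010*, 00101*, 00111*, 01000*, 01001*, 01010*, 01011*, 01100*, 10000*, 10100*, 10111*, 11001*, 11010*, 11110*
[col 1] -0111, -1001, -1010, 0-010, 001-1, 01-00, 010-0*, 010-1*, 0100-*, 0101-*, 10-00, 11-10
[col 2] 010--
Prime implicants: -0111, -1001, -1010, 0-010, 001-1, 01-00, 010--, 10-00, 11-10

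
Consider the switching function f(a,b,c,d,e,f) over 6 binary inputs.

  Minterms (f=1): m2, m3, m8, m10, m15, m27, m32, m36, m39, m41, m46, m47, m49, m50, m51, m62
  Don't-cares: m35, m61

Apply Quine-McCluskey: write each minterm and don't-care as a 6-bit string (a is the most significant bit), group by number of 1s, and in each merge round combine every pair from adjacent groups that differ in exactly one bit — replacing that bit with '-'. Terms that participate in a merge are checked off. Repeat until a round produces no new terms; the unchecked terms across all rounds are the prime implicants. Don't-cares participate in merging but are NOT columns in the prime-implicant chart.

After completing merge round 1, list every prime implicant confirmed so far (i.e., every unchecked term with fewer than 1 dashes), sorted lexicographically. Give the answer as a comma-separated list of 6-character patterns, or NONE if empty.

size-2^0 implicants → 000010(✓)  000011(✓)  001000(✓)  001010(✓)  001111(✓)  011011  100000(✓)  100011(✓)  100100(✓)  100111(✓)  101001  101110(✓)  101111(✓)  110001(✓)  110010(✓)  110011(✓)  111101  111110(✓)
size-2^1 implicants → -00011  -01111  00-010  00001-  0010-0  1-0011  1-1110  10-111  100-00  100-11  10111-  1100-1  11001-
Unchecked terms (primes): -00011, -01111, 00-010, 00001-, 0010-0, 011011, 1-0011, 1-1110, 10-111, 100-00, 100-11, 101001, 10111-, 1100-1, 11001-, 111101

011011, 101001, 111101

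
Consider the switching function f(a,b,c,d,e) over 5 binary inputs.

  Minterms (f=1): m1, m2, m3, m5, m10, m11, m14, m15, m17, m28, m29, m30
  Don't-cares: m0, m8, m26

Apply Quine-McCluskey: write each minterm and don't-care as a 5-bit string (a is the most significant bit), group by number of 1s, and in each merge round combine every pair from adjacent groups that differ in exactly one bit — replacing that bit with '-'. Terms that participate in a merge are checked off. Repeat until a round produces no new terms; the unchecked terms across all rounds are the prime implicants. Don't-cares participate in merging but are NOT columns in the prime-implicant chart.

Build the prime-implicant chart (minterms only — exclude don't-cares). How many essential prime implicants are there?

Round 0: 00000✓ 00001✓ 00010✓ 00011✓ 00101✓ 01000✓ 01010✓ 01011✓ 01110✓ 01111✓ 10001✓ 11010✓ 11100✓ 11101✓ 11110✓
Round 1: -0001 -1010✓ -1110✓ 0-000✓ 0-010✓ 0-011✓ 00-01 000-0✓ 000-1✓ 0000-✓ 0001-✓ 01-10✓ 01-11✓ 010-0✓ 0101-✓ 0111-✓ 11-10✓ 111-0 1110-
Round 2: -1-10 0-0-0 0-01- 000-- 01-1-
PIs = {-0001, -1-10, 0-0-0, 0-01-, 00-01, 000--, 01-1-, 111-0, 1110-}
Coverage chart:
  m1: -0001,00-01,000--
  m2: 0-0-0,0-01-,000--
  m3: 0-01-,000--
  m5: 00-01 ←essential
  m10: -1-10,0-0-0,0-01-,01-1-
  m11: 0-01-,01-1-
  m14: -1-10,01-1-
  m15: 01-1- ←essential
  m17: -0001 ←essential
  m28: 111-0,1110-
  m29: 1110- ←essential
  m30: -1-10,111-0
Essential: -0001, 00-01, 01-1-, 1110-

4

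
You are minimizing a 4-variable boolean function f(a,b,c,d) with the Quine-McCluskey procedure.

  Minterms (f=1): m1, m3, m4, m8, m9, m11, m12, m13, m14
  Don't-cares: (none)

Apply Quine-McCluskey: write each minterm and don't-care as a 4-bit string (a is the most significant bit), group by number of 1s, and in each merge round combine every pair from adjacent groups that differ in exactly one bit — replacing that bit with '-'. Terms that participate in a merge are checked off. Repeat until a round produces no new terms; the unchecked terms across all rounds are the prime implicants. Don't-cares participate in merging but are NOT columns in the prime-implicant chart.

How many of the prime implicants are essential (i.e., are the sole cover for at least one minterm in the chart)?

4

[col 0] 0001*, 0011*, 0100*, 1000*, 1001*, 1011*, 1100*, 1101*, 1110*
[col 1] -001*, -011*, -100, 00-1*, 1-00*, 1-01*, 10-1*, 100-*, 11-0, 110-*
[col 2] -0-1, 1-0-
Prime implicants: -0-1, -100, 1-0-, 11-0
PI chart (minterm → PIs covering it):
  1 | -0-1  (sole → essential)
  3 | -0-1  (sole → essential)
  4 | -100  (sole → essential)
  8 | 1-0-  (sole → essential)
  9 | -0-1,1-0-
  11 | -0-1  (sole → essential)
  12 | -100,1-0-,11-0
  13 | 1-0-  (sole → essential)
  14 | 11-0  (sole → essential)
Essential prime implicants: -0-1, -100, 1-0-, 11-0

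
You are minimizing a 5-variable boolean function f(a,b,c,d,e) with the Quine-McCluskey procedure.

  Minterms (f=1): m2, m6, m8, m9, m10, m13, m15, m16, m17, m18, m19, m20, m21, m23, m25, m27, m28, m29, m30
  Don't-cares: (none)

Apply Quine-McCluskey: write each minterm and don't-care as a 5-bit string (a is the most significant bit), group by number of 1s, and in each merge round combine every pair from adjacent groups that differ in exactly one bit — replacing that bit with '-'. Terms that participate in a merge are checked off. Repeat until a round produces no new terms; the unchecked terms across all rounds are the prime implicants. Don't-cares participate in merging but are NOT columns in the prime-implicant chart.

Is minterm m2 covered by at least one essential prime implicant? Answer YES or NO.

size-2^0 implicants → 00010(✓)  00110(✓)  01000(✓)  01001(✓)  01010(✓)  01101(✓)  01111(✓)  10000(✓)  10001(✓)  10010(✓)  10011(✓)  10100(✓)  10101(✓)  10111(✓)  11001(✓)  11011(✓)  11100(✓)  11101(✓)  11110(✓)
size-2^1 implicants → -0010  -1001(✓)  -1101(✓)  0-010  00-10  01-01(✓)  010-0  0100-  011-1  1-001(✓)  1-011(✓)  1-100(✓)  1-101(✓)  10-00(✓)  10-01(✓)  10-11(✓)  100-0(✓)  100-1(✓)  1000-(✓)  1001-(✓)  101-1(✓)  1010-(✓)  11-01(✓)  110-1(✓)  111-0  1110-(✓)
size-2^2 implicants → -1-01  1--01  1-0-1  1-10-  10--1  10-0-  100--
Unchecked terms (primes): -0010, -1-01, 0-010, 00-10, 010-0, 0100-, 011-1, 1--01, 1-0-1, 1-10-, 10--1, 10-0-, 100--, 111-0
Minterm coverage:
  m2 ⊆ -0010,0-010,00-10
  m6 ⊆ 00-10 [E]
  m8 ⊆ 010-0,0100-
  m9 ⊆ -1-01,0100-
  m10 ⊆ 0-010,010-0
  m13 ⊆ -1-01,011-1
  m15 ⊆ 011-1 [E]
  m16 ⊆ 10-0-,100--
  m17 ⊆ 1--01,1-0-1,10--1,10-0-,100--
  m18 ⊆ -0010,100--
  m19 ⊆ 1-0-1,10--1,100--
  m20 ⊆ 1-10-,10-0-
  m21 ⊆ 1--01,1-10-,10--1,10-0-
  m23 ⊆ 10--1 [E]
  m25 ⊆ -1-01,1--01,1-0-1
  m27 ⊆ 1-0-1 [E]
  m28 ⊆ 1-10-,111-0
  m29 ⊆ -1-01,1--01,1-10-
  m30 ⊆ 111-0 [E]
E = {00-10, 011-1, 1-0-1, 10--1, 111-0}

YES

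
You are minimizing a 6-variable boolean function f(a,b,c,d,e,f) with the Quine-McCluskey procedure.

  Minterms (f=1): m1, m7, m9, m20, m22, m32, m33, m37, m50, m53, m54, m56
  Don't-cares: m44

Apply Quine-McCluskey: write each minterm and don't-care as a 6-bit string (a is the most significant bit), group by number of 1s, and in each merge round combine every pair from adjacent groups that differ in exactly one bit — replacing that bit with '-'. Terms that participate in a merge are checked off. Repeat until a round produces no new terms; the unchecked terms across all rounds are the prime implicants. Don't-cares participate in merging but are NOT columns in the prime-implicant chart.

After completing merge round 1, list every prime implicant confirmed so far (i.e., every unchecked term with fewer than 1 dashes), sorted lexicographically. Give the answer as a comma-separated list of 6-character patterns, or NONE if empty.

[col 0] 000001*, 000111, 001001*, 010100*, 010110*, 100000*, 100001*, 100101*, 101100, 110010*, 110101*, 110110*, 111000
[col 1] -00001, -10110, 00-001, 0101-0, 1-0101, 100-01, 10000-, 110-10
Prime implicants: -00001, -10110, 00-001, 000111, 0101-0, 1-0101, 100-01, 10000-, 101100, 110-10, 111000

000111, 101100, 111000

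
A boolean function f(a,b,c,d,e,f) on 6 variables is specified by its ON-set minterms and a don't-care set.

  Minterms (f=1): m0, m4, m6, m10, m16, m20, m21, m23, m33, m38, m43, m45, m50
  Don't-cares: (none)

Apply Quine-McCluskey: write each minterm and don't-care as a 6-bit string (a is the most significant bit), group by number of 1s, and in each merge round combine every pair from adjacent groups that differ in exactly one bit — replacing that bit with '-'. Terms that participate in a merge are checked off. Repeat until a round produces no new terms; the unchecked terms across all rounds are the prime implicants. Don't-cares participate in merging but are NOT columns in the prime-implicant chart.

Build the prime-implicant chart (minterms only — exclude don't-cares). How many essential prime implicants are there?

[col 0] 000000*, 000100*, 000110*, 001010, 010000*, 010100*, 010101*, 010111*, 100001, 100110*, 101011, 101101, 110010
[col 1] -00110, 0-0000*, 0-0100*, 000-00*, 0001-0, 010-00*, 0101-1, 01010-
[col 2] 0-0-00
Prime implicants: -00110, 0-0-00, 0001-0, 001010, 0101-1, 01010-, 100001, 101011, 101101, 110010
PI chart (minterm → PIs covering it):
  0 | 0-0-00  (sole → essential)
  4 | 0-0-00,0001-0
  6 | -00110,0001-0
  10 | 001010  (sole → essential)
  16 | 0-0-00  (sole → essential)
  20 | 0-0-00,01010-
  21 | 0101-1,01010-
  23 | 0101-1  (sole → essential)
  33 | 100001  (sole → essential)
  38 | -00110  (sole → essential)
  43 | 101011  (sole → essential)
  45 | 101101  (sole → essential)
  50 | 110010  (sole → essential)
Essential prime implicants: -00110, 0-0-00, 001010, 0101-1, 100001, 101011, 101101, 110010

8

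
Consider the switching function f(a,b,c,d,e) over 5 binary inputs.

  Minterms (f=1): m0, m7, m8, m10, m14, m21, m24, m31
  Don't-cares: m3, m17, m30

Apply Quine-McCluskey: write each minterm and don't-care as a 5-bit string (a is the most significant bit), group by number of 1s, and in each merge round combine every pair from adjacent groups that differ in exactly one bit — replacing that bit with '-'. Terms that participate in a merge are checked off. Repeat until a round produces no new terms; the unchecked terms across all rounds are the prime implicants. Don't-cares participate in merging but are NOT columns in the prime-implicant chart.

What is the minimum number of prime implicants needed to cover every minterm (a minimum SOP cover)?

6

size-2^0 implicants → 00000(✓)  00011(✓)  00111(✓)  01000(✓)  01010(✓)  01110(✓)  10001(✓)  10101(✓)  11000(✓)  11110(✓)  11111(✓)
size-2^1 implicants → -1000  -1110  0-000  00-11  01-10  010-0  10-01  1111-
Unchecked terms (primes): -1000, -1110, 0-000, 00-11, 01-10, 010-0, 10-01, 1111-
Minterm coverage:
  m0 ⊆ 0-000 [E]
  m7 ⊆ 00-11 [E]
  m8 ⊆ -1000,0-000,010-0
  m10 ⊆ 01-10,010-0
  m14 ⊆ -1110,01-10
  m21 ⊆ 10-01 [E]
  m24 ⊆ -1000 [E]
  m31 ⊆ 1111- [E]
E = {-1000, 0-000, 00-11, 10-01, 1111-}
Petrick residual → 01-10
Cover = bc'd'e' + a'c'd'e' + a'b'de + a'bde' + ab'd'e + abcd  |cover|=6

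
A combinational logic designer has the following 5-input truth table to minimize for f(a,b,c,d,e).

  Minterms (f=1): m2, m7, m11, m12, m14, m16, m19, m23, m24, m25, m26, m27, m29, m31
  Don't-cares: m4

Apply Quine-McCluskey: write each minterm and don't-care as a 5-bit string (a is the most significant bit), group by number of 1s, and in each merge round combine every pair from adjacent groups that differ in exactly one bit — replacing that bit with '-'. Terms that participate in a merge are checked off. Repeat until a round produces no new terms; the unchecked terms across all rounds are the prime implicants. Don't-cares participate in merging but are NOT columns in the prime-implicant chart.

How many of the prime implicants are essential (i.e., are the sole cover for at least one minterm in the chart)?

size-2^0 implicants → 00010  00100(✓)  00111(✓)  01011(✓)  01100(✓)  01110(✓)  10000(✓)  10011(✓)  10111(✓)  11000(✓)  11001(✓)  11010(✓)  11011(✓)  11101(✓)  11111(✓)
size-2^1 implicants → -0111  -1011  0-100  011-0  1-000  1-011(✓)  1-111(✓)  10-11(✓)  11-01(✓)  11-11(✓)  110-0(✓)  110-1(✓)  1100-(✓)  1101-(✓)  111-1(✓)
size-2^2 implicants → 1--11  11--1  110--
Unchecked terms (primes): -0111, -1011, 0-100, 00010, 011-0, 1--11, 1-000, 11--1, 110--
Minterm coverage:
  m2 ⊆ 00010 [E]
  m7 ⊆ -0111 [E]
  m11 ⊆ -1011 [E]
  m12 ⊆ 0-100,011-0
  m14 ⊆ 011-0 [E]
  m16 ⊆ 1-000 [E]
  m19 ⊆ 1--11 [E]
  m23 ⊆ -0111,1--11
  m24 ⊆ 1-000,110--
  m25 ⊆ 11--1,110--
  m26 ⊆ 110-- [E]
  m27 ⊆ -1011,1--11,11--1,110--
  m29 ⊆ 11--1 [E]
  m31 ⊆ 1--11,11--1
E = {-0111, -1011, 00010, 011-0, 1--11, 1-000, 11--1, 110--}

8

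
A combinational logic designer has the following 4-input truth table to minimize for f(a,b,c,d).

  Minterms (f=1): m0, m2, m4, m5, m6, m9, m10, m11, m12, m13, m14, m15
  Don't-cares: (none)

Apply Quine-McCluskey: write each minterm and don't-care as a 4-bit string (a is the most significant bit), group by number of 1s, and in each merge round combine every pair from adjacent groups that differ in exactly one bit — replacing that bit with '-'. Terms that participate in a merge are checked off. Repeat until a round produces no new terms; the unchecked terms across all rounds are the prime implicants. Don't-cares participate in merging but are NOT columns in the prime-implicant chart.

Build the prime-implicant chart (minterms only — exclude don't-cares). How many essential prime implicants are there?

3

[col 0] 0000*, 0010*, 0100*, 0101*, 0110*, 1001*, 1010*, 1011*, 1100*, 1101*, 1110*, 1111*
[col 1] -010*, -100*, -101*, -110*, 0-00*, 0-10*, 00-0*, 01-0*, 010-*, 1-01*, 1-10*, 1-11*, 10-1*, 101-*, 11-0*, 11-1*, 110-*, 111-*
[col 2] --10, -1-0, -10-, 0--0, 1--1, 1-1-, 11--
Prime implicants: --10, -1-0, -10-, 0--0, 1--1, 1-1-, 11--
PI chart (minterm → PIs covering it):
  0 | 0--0  (sole → essential)
  2 | --10,0--0
  4 | -1-0,-10-,0--0
  5 | -10-  (sole → essential)
  6 | --10,-1-0,0--0
  9 | 1--1  (sole → essential)
  10 | --10,1-1-
  11 | 1--1,1-1-
  12 | -1-0,-10-,11--
  13 | -10-,1--1,11--
  14 | --10,-1-0,1-1-,11--
  15 | 1--1,1-1-,11--
Essential prime implicants: -10-, 0--0, 1--1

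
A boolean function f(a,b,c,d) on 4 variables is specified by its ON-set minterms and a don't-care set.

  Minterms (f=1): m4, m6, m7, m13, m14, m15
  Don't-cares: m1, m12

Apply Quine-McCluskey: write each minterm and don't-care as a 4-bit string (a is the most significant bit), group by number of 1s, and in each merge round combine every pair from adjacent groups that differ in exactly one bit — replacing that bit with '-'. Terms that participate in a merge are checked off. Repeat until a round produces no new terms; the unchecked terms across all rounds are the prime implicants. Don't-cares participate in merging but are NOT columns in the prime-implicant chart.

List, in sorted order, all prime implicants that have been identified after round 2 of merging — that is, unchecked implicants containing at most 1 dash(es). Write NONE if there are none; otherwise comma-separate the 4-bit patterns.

0001

size-2^0 implicants → 0001  0100(✓)  0110(✓)  0111(✓)  1100(✓)  1101(✓)  1110(✓)  1111(✓)
size-2^1 implicants → -100(✓)  -110(✓)  -111(✓)  01-0(✓)  011-(✓)  11-0(✓)  11-1(✓)  110-(✓)  111-(✓)
size-2^2 implicants → -1-0  -11-  11--
Unchecked terms (primes): -1-0, -11-, 0001, 11--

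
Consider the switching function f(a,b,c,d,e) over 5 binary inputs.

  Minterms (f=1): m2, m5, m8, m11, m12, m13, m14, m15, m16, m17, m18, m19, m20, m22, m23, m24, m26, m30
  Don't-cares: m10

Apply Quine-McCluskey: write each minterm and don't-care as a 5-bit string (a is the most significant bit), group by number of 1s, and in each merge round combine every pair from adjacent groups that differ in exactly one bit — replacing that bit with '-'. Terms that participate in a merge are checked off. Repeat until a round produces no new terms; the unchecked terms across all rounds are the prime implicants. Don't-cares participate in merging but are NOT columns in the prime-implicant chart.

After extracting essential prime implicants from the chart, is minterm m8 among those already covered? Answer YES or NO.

NO

size-2^0 implicants → 00010(✓)  00101(✓)  01000(✓)  01010(✓)  01011(✓)  01100(✓)  01101(✓)  01110(✓)  01111(✓)  10000(✓)  10001(✓)  10010(✓)  10011(✓)  10100(✓)  10110(✓)  10111(✓)  11000(✓)  11010(✓)  11110(✓)
size-2^1 implicants → -0010(✓)  -1000(✓)  -1010(✓)  -1110(✓)  0-010(✓)  0-101  01-00(✓)  01-10(✓)  01-11(✓)  010-0(✓)  0101-(✓)  011-0(✓)  011-1(✓)  0110-(✓)  0111-(✓)  1-000(✓)  1-010(✓)  1-110(✓)  10-00(✓)  10-10(✓)  10-11(✓)  100-0(✓)  100-1(✓)  1000-(✓)  1001-(✓)  101-0(✓)  1011-(✓)  11-10(✓)  110-0(✓)
size-2^2 implicants → --010  -1-10  -10-0  01--0  01-1-  011--  1--10  1-0-0  10--0  10-1-  100--
Unchecked terms (primes): --010, -1-10, -10-0, 0-101, 01--0, 01-1-, 011--, 1--10, 1-0-0, 10--0, 10-1-, 100--
Minterm coverage:
  m2 ⊆ --010 [E]
  m5 ⊆ 0-101 [E]
  m8 ⊆ -10-0,01--0
  m11 ⊆ 01-1- [E]
  m12 ⊆ 01--0,011--
  m13 ⊆ 0-101,011--
  m14 ⊆ -1-10,01--0,01-1-,011--
  m15 ⊆ 01-1-,011--
  m16 ⊆ 1-0-0,10--0,100--
  m17 ⊆ 100-- [E]
  m18 ⊆ --010,1--10,1-0-0,10--0,10-1-,100--
  m19 ⊆ 10-1-,100--
  m20 ⊆ 10--0 [E]
  m22 ⊆ 1--10,10--0,10-1-
  m23 ⊆ 10-1- [E]
  m24 ⊆ -10-0,1-0-0
  m26 ⊆ --010,-1-10,-10-0,1--10,1-0-0
  m30 ⊆ -1-10,1--10
E = {--010, 0-101, 01-1-, 10--0, 10-1-, 100--}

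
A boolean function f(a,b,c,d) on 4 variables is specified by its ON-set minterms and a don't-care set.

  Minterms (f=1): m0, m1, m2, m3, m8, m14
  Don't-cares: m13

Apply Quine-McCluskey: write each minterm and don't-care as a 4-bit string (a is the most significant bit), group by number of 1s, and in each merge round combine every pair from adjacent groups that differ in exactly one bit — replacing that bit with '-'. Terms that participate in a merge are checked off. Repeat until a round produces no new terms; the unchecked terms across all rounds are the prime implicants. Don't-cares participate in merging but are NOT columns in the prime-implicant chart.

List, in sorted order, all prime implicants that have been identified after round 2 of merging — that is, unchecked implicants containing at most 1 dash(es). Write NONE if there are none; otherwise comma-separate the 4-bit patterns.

-000, 1101, 1110

size-2^0 implicants → 0000(✓)  0001(✓)  0010(✓)  0011(✓)  1000(✓)  1101  1110
size-2^1 implicants → -000  00-0(✓)  00-1(✓)  000-(✓)  001-(✓)
size-2^2 implicants → 00--
Unchecked terms (primes): -000, 00--, 1101, 1110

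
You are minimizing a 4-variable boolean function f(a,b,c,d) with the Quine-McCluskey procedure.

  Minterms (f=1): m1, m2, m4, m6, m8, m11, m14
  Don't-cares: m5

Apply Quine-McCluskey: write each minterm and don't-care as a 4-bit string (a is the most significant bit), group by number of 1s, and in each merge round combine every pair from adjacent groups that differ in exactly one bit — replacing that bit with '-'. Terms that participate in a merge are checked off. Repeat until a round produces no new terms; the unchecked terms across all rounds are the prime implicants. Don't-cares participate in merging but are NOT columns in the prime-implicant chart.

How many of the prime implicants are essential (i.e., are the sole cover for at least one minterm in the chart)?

5

Round 0: 0001✓ 0010✓ 0100✓ 0101✓ 0110✓ 1000 1011 1110✓
Round 1: -110 0-01 0-10 01-0 010-
PIs = {-110, 0-01, 0-10, 01-0, 010-, 1000, 1011}
Coverage chart:
  m1: 0-01 ←essential
  m2: 0-10 ←essential
  m4: 01-0,010-
  m6: -110,0-10,01-0
  m8: 1000 ←essential
  m11: 1011 ←essential
  m14: -110 ←essential
Essential: -110, 0-01, 0-10, 1000, 1011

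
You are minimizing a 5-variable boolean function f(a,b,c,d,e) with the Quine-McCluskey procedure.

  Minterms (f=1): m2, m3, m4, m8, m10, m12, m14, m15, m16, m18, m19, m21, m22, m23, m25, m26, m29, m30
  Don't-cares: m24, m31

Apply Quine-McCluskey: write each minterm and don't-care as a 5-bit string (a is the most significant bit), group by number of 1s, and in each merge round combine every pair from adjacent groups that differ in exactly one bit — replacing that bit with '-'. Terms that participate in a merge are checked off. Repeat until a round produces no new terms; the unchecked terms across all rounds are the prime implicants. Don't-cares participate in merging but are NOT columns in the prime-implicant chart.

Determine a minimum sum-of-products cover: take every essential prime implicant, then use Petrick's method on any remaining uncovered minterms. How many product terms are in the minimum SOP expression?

8

size-2^0 implicants → 00010(✓)  00011(✓)  00100(✓)  01000(✓)  01010(✓)  01100(✓)  01110(✓)  01111(✓)  10000(✓)  10010(✓)  10011(✓)  10101(✓)  10110(✓)  10111(✓)  11000(✓)  11001(✓)  11010(✓)  11101(✓)  11110(✓)  11111(✓)
size-2^1 implicants → -0010(✓)  -0011(✓)  -1000(✓)  -1010(✓)  -1110(✓)  -1111(✓)  0-010(✓)  0-100  0001-(✓)  01-00(✓)  01-10(✓)  010-0(✓)  011-0(✓)  0111-(✓)  1-000(✓)  1-010(✓)  1-101(✓)  1-110(✓)  1-111(✓)  10-10(✓)  10-11(✓)  100-0(✓)  1001-(✓)  101-1(✓)  1011-(✓)  11-01  11-10(✓)  110-0(✓)  1100-  111-1(✓)  1111-(✓)
size-2^2 implicants → --010  -001-  -1-10  -10-0  -111-  01--0  1--10  1-0-0  1-1-1  1-11-  10-1-
Unchecked terms (primes): --010, -001-, -1-10, -10-0, -111-, 0-100, 01--0, 1--10, 1-0-0, 1-1-1, 1-11-, 10-1-, 11-01, 1100-
Minterm coverage:
  m2 ⊆ --010,-001-
  m3 ⊆ -001- [E]
  m4 ⊆ 0-100 [E]
  m8 ⊆ -10-0,01--0
  m10 ⊆ --010,-1-10,-10-0,01--0
  m12 ⊆ 0-100,01--0
  m14 ⊆ -1-10,-111-,01--0
  m15 ⊆ -111- [E]
  m16 ⊆ 1-0-0 [E]
  m18 ⊆ --010,-001-,1--10,1-0-0,10-1-
  m19 ⊆ -001-,10-1-
  m21 ⊆ 1-1-1 [E]
  m22 ⊆ 1--10,1-11-,10-1-
  m23 ⊆ 1-1-1,1-11-,10-1-
  m25 ⊆ 11-01,1100-
  m26 ⊆ --010,-1-10,-10-0,1--10,1-0-0
  m29 ⊆ 1-1-1,11-01
  m30 ⊆ -1-10,-111-,1--10,1-11-
E = {-001-, -111-, 0-100, 1-0-0, 1-1-1}
Petrick residual → -10-0, 1--10, 11-01
Cover = b'c'd + bc'e' + bcd + a'cd'e' + ade' + ac'e' + ace + abd'e  |cover|=8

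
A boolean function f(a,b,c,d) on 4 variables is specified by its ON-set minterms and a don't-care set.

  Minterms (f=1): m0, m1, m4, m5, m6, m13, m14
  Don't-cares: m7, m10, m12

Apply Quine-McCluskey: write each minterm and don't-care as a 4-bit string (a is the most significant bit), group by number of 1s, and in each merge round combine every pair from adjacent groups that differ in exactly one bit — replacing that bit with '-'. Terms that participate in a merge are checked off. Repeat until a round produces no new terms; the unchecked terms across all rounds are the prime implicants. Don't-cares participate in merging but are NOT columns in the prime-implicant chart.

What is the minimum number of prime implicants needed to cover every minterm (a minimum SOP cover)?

[col 0] 0000*, 0001*, 0100*, 0101*, 0110*, 0111*, 1010*, 1100*, 1101*, 1110*
[col 1] -100*, -101*, -110*, 0-00*, 0-01*, 000-*, 01-0*, 01-1*, 010-*, 011-*, 1-10, 11-0*, 110-*
[col 2] -1-0, -10-, 0-0-, 01--
Prime implicants: -1-0, -10-, 0-0-, 01--, 1-10
PI chart (minterm → PIs covering it):
  0 | 0-0-  (sole → essential)
  1 | 0-0-  (sole → essential)
  4 | -1-0,-10-,0-0-,01--
  5 | -10-,0-0-,01--
  6 | -1-0,01--
  13 | -10-  (sole → essential)
  14 | -1-0,1-10
Essential prime implicants: -10-, 0-0-
Petrick residual → -1-0
Minimum SOP uses 3 PIs: bd' + bc' + a'c'

3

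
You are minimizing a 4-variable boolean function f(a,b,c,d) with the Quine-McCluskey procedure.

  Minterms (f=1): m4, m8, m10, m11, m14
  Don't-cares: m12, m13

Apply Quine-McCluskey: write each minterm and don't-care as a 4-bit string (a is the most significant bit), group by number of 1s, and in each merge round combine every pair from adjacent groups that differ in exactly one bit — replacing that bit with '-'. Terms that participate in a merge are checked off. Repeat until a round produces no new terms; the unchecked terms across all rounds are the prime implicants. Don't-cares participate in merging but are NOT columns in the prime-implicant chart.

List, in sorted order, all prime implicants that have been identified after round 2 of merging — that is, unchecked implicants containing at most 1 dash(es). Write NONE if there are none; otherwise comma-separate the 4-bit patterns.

-100, 101-, 110-

[col 0] 0100*, 1000*, 1010*, 1011*, 1100*, 1101*, 1110*
[col 1] -100, 1-00*, 1-10*, 10-0*, 101-, 11-0*, 110-
[col 2] 1--0
Prime implicants: -100, 1--0, 101-, 110-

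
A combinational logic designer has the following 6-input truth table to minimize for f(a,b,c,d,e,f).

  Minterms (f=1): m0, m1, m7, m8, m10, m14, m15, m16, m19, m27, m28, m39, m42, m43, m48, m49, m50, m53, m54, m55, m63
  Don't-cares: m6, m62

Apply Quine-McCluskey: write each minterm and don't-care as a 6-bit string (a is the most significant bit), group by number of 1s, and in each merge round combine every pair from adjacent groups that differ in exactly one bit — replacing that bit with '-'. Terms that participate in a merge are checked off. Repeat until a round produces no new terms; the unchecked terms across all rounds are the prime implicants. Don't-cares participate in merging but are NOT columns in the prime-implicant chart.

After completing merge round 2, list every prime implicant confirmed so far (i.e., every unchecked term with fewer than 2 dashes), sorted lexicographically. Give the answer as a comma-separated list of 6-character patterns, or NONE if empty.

-00111, -01010, -10000, 0-0000, 00-000, 00000-, 001-10, 0010-0, 01-011, 011100, 1-0111, 10101-, 110-01, 110-10, 1100-0, 11000-, 1101-1

size-2^0 implicants → 000000(✓)  000001(✓)  000110(✓)  000111(✓)  001000(✓)  001010(✓)  001110(✓)  001111(✓)  010000(✓)  010011(✓)  011011(✓)  011100  100111(✓)  101010(✓)  101011(✓)  110000(✓)  110001(✓)  110010(✓)  110101(✓)  110110(✓)  110111(✓)  111110(✓)  111111(✓)
size-2^1 implicants → -00111  -01010  -10000  0-0000  00-000  00-110(✓)  00-111(✓)  00000-  00011-(✓)  001-10  0010-0  00111-(✓)  01-011  1-0111  10101-  11-110(✓)  11-111(✓)  110-01  110-10  1100-0  11000-  1101-1  11011-(✓)  11111-(✓)
size-2^2 implicants → 00-11-  11-11-
Unchecked terms (primes): -00111, -01010, -10000, 0-0000, 00-000, 00-11-, 00000-, 001-10, 0010-0, 01-011, 011100, 1-0111, 10101-, 11-11-, 110-01, 110-10, 1100-0, 11000-, 1101-1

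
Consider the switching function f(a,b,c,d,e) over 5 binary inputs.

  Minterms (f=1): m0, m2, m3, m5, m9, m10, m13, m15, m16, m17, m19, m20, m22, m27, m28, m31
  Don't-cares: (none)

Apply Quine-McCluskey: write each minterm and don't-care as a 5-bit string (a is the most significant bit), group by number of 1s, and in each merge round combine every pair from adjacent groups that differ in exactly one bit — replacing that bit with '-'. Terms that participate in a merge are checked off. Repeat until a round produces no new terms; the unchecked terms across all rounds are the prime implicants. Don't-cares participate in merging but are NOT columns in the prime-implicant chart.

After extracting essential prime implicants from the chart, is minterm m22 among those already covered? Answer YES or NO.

YES

[col 0] 00000*, 00010*, 00011*, 00101*, 01001*, 01010*, 01101*, 01111*, 10000*, 10001*, 10011*, 10100*, 10110*, 11011*, 11100*, 11111*
[col 1] -0000, -0011, -1111, 0-010, 0-101, 000-0, 0001-, 01-01, 011-1, 1-011, 1-100, 10-00, 100-1, 1000-, 101-0, 11-11
Prime implicants: -0000, -0011, -1111, 0-010, 0-101, 000-0, 0001-, 01-01, 011-1, 1-011, 1-100, 10-00, 100-1, 1000-, 101-0, 11-11
PI chart (minterm → PIs covering it):
  0 | -0000,000-0
  2 | 0-010,000-0,0001-
  3 | -0011,0001-
  5 | 0-101  (sole → essential)
  9 | 01-01  (sole → essential)
  10 | 0-010  (sole → essential)
  13 | 0-101,01-01,011-1
  15 | -1111,011-1
  16 | -0000,10-00,1000-
  17 | 100-1,1000-
  19 | -0011,1-011,100-1
  20 | 1-100,10-00,101-0
  22 | 101-0  (sole → essential)
  27 | 1-011,11-11
  28 | 1-100  (sole → essential)
  31 | -1111,11-11
Essential prime implicants: 0-010, 0-101, 01-01, 1-100, 101-0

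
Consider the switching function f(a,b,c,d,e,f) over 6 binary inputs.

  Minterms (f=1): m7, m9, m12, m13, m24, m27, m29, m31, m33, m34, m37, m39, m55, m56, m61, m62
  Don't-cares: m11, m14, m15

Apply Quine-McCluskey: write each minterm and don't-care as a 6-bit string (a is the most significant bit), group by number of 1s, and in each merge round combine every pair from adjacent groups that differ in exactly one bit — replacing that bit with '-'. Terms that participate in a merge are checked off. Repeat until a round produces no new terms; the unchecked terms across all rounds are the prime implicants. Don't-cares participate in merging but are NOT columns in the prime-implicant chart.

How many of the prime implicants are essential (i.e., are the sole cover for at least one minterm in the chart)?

9

size-2^0 implicants → 000111(✓)  001001(✓)  001011(✓)  001100(✓)  001101(✓)  001110(✓)  001111(✓)  011000(✓)  011011(✓)  011101(✓)  011111(✓)  100001(✓)  100010  100101(✓)  100111(✓)  110111(✓)  111000(✓)  111101(✓)  111110
size-2^1 implicants → -00111  -11000  -11101  0-1011(✓)  0-1101(✓)  0-1111(✓)  00-111  001-01(✓)  001-11(✓)  0010-1(✓)  0011-0(✓)  0011-1(✓)  00110-(✓)  00111-(✓)  011-11(✓)  0111-1(✓)  1-0111  100-01  1001-1
size-2^2 implicants → 0-1-11  0-11-1  001--1  0011--
Unchecked terms (primes): -00111, -11000, -11101, 0-1-11, 0-11-1, 00-111, 001--1, 0011--, 1-0111, 100-01, 100010, 1001-1, 111110
Minterm coverage:
  m7 ⊆ -00111,00-111
  m9 ⊆ 001--1 [E]
  m12 ⊆ 0011-- [E]
  m13 ⊆ 0-11-1,001--1,0011--
  m24 ⊆ -11000 [E]
  m27 ⊆ 0-1-11 [E]
  m29 ⊆ -11101,0-11-1
  m31 ⊆ 0-1-11,0-11-1
  m33 ⊆ 100-01 [E]
  m34 ⊆ 100010 [E]
  m37 ⊆ 100-01,1001-1
  m39 ⊆ -00111,1-0111,1001-1
  m55 ⊆ 1-0111 [E]
  m56 ⊆ -11000 [E]
  m61 ⊆ -11101 [E]
  m62 ⊆ 111110 [E]
E = {-11000, -11101, 0-1-11, 001--1, 0011--, 1-0111, 100-01, 100010, 111110}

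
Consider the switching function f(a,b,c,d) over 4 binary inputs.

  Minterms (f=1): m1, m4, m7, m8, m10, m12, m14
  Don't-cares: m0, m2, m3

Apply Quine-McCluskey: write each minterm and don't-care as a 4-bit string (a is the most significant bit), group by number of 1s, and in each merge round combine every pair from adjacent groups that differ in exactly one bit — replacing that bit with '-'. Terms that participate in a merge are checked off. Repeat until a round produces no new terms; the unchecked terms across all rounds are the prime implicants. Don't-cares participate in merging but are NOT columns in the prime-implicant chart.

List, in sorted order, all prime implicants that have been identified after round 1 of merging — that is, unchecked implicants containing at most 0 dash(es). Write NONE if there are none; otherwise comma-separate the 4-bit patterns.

[col 0] 0000*, 0001*, 0010*, 0011*, 0100*, 0111*, 1000*, 1010*, 1100*, 1110*
[col 1] -000*, -010*, -100*, 0-00*, 0-11, 00-0*, 00-1*, 000-*, 001-*, 1-00*, 1-10*, 10-0*, 11-0*
[col 2] --00, -0-0, 00--, 1--0
Prime implicants: --00, -0-0, 0-11, 00--, 1--0

NONE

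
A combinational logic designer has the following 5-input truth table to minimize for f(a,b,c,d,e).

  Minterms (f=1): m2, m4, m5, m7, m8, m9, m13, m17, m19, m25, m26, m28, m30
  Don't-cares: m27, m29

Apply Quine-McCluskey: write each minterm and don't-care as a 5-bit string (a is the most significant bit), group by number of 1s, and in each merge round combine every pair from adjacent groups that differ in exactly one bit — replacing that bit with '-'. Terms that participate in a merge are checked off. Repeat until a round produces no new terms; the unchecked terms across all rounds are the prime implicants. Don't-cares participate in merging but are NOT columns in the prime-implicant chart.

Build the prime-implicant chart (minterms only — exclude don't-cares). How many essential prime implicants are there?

Round 0: 00010 00100✓ 00101✓ 00111✓ 01000✓ 01001✓ 01101✓ 10001✓ 10011✓ 11001✓ 11010✓ 11011✓ 11100✓ 11101✓ 11110✓
Round 1: -1001✓ -1101✓ 0-101 001-1 0010- 01-01✓ 0100- 1-001✓ 1-011✓ 100-1✓ 11-01✓ 11-10 110-1✓ 1101- 111-0 1110-
Round 2: -1-01 1-0-1
PIs = {-1-01, 0-101, 00010, 001-1, 0010-, 0100-, 1-0-1, 11-10, 1101-, 111-0, 1110-}
Coverage chart:
  m2: 00010 ←essential
  m4: 0010- ←essential
  m5: 0-101,001-1,0010-
  m7: 001-1 ←essential
  m8: 0100- ←essential
  m9: -1-01,0100-
  m13: -1-01,0-101
  m17: 1-0-1 ←essential
  m19: 1-0-1 ←essential
  m25: -1-01,1-0-1
  m26: 11-10,1101-
  m28: 111-0,1110-
  m30: 11-10,111-0
Essential: 00010, 001-1, 0010-, 0100-, 1-0-1

5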